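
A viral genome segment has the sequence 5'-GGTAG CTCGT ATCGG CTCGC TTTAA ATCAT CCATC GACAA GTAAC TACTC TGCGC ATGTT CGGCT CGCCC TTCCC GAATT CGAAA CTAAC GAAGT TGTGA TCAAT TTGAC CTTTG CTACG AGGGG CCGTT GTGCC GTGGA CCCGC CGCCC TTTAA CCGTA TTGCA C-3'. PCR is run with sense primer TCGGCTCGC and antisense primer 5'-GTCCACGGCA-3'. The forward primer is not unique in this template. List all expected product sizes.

The forward primer TCGGCTCGC matches the top strand at positions 12–20, 60–68.
The reverse primer's reverse complement is TGCCGTGGAC, matching at positions 132–141.
Each forward site pairs with the reverse site to give a product ending at position 141: sizes 130, 82 bp.

130 bp, 82 bp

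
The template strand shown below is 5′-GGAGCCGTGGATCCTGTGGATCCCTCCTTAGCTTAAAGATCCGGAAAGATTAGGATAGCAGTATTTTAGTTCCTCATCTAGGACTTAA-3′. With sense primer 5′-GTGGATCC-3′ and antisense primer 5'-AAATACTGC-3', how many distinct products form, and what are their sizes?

Two products: 60 bp, 51 bp

The forward primer GTGGATCC matches the top strand at positions 7–14, 16–23.
The reverse primer's reverse complement is GCAGTATTT, matching at positions 58–66.
Each forward site pairs with the reverse site to give a product ending at position 66: sizes 60, 51 bp.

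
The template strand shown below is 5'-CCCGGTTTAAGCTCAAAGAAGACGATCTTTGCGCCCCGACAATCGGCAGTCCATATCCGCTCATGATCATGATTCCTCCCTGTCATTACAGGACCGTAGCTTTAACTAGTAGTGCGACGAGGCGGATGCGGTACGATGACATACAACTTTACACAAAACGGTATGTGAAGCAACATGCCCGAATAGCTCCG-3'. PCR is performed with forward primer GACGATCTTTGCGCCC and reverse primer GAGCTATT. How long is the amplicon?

The forward primer matches the template at positions 21–36.
The reverse primer's reverse complement is AATAGCTC, which matches the template at positions 182–189.
Product length = (reverse-primer end) − (forward-primer start) + 1 = 189 − 21 + 1 = 169 bp.

169 bp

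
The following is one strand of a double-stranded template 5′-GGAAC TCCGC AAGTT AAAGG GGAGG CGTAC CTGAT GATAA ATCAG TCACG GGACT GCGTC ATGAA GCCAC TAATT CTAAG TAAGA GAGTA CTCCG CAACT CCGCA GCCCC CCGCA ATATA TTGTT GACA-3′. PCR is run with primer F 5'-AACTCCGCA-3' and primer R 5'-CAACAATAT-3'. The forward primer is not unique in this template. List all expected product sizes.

124 bp, 30 bp

The forward primer AACTCCGCA matches the top strand at positions 3–11, 97–105.
The reverse primer's reverse complement is ATATTGTTG, matching at positions 118–126.
Each forward site pairs with the reverse site to give a product ending at position 126: sizes 124, 30 bp.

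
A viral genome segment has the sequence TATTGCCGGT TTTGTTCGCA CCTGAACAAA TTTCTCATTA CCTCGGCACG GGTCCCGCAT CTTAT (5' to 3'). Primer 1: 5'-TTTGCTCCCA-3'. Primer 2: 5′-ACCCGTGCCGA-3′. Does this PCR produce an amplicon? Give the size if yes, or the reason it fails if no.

No product — primer 1 has no binding site in the template.

Primer 1 (TTTGCTCCCA) does not match the top strand, and its reverse complement TGGGAGCAAA does not match either.
With no annealing site for primer 1, no amplification occurs.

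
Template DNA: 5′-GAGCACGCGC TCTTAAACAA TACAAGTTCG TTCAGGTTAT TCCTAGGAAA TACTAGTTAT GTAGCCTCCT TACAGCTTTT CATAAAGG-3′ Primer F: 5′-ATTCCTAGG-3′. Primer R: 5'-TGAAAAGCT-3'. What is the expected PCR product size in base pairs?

Scanning the template, ATTCCTAGG occurs at positions 39–47; this primer anneals to the bottom strand there with its 3' end pointing downstream.
Taking the reverse complement of TGAAAAGCT gives AGCTTTTCA, found at positions 74–82 on the template; the primer anneals here to the top strand with its 3' end pointing upstream.
Amplicon spans positions 39–82: 44 bp.

44 bp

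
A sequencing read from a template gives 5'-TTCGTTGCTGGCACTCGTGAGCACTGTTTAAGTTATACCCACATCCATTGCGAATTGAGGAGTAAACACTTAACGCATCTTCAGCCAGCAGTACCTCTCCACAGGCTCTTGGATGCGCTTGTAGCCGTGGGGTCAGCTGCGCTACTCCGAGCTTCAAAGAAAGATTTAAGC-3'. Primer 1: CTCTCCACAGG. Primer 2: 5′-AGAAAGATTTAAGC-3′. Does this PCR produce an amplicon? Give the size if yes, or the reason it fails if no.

No product — both primers anneal to the same strand and extend in the same direction.

Primer 1 (CTCTCCACAGG) matches the top strand at positions 95–105 (3' end points downstream).
Primer 2 (AGAAAGATTTAAGC) also matches the top strand directly, at positions 158–171 — its reverse complement GCTTAAATCTTTCT is not present.
Both primers anneal to the bottom strand with 3' ends pointing the same way, so neither can prime synthesis back toward the other.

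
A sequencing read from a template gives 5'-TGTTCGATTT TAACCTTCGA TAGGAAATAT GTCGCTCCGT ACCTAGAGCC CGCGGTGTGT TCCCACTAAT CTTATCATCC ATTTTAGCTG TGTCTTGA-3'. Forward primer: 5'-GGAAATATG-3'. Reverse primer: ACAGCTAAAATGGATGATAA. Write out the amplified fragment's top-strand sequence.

Forward primer GGAAATATG is found on the top strand at positions 23–31.
Taking the reverse complement of ACAGCTAAAATGGATGATAA gives TTATCATCCATTTTAGCTGT, found at positions 72–91 on the template; the primer anneals here to the top strand with its 3' end pointing upstream.
The product is the template from position 23 through 91 (69 bp).

5'-GGAAATATGTCGCTCCGTACCTAGAGCCCGCGGTGTGTTCCCACTAATCTTATCATCCATTTTAGCTGT-3'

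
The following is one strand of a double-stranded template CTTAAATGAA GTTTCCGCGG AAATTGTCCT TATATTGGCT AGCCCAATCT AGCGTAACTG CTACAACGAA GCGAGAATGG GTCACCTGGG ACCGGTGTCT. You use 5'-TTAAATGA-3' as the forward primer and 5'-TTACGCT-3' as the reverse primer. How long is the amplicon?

Scanning the template, TTAAATGA occurs at positions 2–9; this primer anneals to the bottom strand there with its 3' end pointing downstream.
The reverse primer's reverse complement is AGCGTAA, which matches the template at positions 51–57.
Product length = (reverse-primer end) − (forward-primer start) + 1 = 57 − 2 + 1 = 56 bp.

56 bp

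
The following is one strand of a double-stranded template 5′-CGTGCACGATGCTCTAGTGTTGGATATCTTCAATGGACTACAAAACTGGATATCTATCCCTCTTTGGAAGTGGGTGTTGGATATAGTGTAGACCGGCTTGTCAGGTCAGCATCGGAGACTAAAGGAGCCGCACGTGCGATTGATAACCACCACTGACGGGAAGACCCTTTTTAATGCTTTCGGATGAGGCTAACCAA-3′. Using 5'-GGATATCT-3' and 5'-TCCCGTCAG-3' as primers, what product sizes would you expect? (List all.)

The forward primer GGATATCT matches the top strand at positions 22–29, 48–55.
The reverse primer's reverse complement is CTGACGGGA, matching at positions 153–161.
Each forward site pairs with the reverse site to give a product ending at position 161: sizes 140, 114 bp.

140 bp, 114 bp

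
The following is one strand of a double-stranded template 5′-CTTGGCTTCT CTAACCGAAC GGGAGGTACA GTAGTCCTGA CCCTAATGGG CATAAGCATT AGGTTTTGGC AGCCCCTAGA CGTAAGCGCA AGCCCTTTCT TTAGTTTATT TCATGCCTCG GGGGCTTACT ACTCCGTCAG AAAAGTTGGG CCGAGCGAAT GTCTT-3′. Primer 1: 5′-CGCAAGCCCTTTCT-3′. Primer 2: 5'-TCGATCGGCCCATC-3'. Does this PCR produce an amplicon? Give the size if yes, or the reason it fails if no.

Primer 2 (TCGATCGGCCCATC) does not match the top strand, and its reverse complement GATGGGCCGATCGA does not match either.
With no annealing site for primer 2, no amplification occurs.

No product — primer 2 has no binding site in the template.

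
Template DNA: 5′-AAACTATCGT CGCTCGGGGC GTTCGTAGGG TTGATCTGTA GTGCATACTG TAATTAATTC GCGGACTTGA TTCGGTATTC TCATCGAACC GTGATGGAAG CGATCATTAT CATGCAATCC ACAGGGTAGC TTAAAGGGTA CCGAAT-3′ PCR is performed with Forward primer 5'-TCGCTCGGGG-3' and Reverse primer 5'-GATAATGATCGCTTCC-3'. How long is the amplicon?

102 bp

Forward primer TCGCTCGGGG is found on the top strand at positions 10–19.
The reverse primer's reverse complement is GGAAGCGATCATTATC, which matches the template at positions 96–111.
Amplicon spans positions 10–111: 102 bp.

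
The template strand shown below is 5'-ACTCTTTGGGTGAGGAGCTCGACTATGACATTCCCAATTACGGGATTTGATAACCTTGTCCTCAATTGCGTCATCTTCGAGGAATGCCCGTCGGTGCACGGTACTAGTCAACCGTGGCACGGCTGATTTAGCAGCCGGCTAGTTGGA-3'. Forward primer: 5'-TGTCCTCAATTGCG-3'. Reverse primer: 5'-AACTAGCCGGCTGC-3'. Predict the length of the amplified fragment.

88 bp

The forward primer matches the template at positions 57–70.
Reverse complement of the reverse primer: GCAGCCGGCTAGTT. This occurs on the top strand at positions 131–144.
Product length = (reverse-primer end) − (forward-primer start) + 1 = 144 − 57 + 1 = 88 bp.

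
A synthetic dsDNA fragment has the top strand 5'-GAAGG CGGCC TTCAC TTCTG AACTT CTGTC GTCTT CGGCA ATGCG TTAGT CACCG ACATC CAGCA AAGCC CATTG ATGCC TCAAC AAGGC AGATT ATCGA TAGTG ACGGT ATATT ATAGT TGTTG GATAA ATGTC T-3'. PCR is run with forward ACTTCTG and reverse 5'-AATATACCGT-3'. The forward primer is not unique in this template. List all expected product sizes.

102 bp, 94 bp

The forward primer ACTTCTG matches the top strand at positions 14–20, 22–28.
The reverse primer's reverse complement is ACGGTATATT, matching at positions 106–115.
Each forward site pairs with the reverse site to give a product ending at position 115: sizes 102, 94 bp.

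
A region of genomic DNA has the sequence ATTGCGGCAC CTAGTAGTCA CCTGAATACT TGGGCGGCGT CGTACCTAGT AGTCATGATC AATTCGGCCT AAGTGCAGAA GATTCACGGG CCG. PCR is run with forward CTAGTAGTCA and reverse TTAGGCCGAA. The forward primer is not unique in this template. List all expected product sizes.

62 bp, 27 bp

The forward primer CTAGTAGTCA matches the top strand at positions 11–20, 46–55.
The reverse primer's reverse complement is TTCGGCCTAA, matching at positions 63–72.
Each forward site pairs with the reverse site to give a product ending at position 72: sizes 62, 27 bp.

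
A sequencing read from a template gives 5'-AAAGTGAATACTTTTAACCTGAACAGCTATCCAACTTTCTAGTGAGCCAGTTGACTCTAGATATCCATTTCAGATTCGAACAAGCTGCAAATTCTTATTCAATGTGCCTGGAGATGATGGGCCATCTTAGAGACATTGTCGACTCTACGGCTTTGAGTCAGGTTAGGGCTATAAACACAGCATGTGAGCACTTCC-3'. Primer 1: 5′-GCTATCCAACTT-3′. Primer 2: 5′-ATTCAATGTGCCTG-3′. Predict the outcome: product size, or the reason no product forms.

No product — both primers anneal to the same strand and extend in the same direction.

Primer 1 (GCTATCCAACTT) matches the top strand at positions 26–37 (3' end points downstream).
Primer 2 (ATTCAATGTGCCTG) also matches the top strand directly, at positions 97–110 — its reverse complement CAGGCACATTGAAT is not present.
Both primers anneal to the bottom strand with 3' ends pointing the same way, so neither can prime synthesis back toward the other.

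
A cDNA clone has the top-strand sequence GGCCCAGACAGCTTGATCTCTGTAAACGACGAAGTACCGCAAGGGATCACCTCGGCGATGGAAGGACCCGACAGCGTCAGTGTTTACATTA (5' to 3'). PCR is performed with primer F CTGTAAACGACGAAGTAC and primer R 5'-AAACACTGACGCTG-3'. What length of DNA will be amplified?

Scanning the template, CTGTAAACGACGAAGTAC occurs at positions 20–37; this primer anneals to the bottom strand there with its 3' end pointing downstream.
The reverse primer's reverse complement is CAGCGTCAGTGTTT, which matches the template at positions 72–85.
The product runs from position 20 to position 85, so its length is 85 − 20 + 1 = 66 bp.

66 bp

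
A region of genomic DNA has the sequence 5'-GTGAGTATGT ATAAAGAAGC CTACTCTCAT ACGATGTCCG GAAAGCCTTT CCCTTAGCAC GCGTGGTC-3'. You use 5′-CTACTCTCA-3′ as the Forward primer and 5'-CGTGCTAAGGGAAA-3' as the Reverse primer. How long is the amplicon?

The forward primer matches the template at positions 21–29.
Taking the reverse complement of CGTGCTAAGGGAAA gives TTTCCCTTAGCACG, found at positions 48–61 on the template; the primer anneals here to the top strand with its 3' end pointing upstream.
The product runs from position 21 to position 61, so its length is 61 − 21 + 1 = 41 bp.

41 bp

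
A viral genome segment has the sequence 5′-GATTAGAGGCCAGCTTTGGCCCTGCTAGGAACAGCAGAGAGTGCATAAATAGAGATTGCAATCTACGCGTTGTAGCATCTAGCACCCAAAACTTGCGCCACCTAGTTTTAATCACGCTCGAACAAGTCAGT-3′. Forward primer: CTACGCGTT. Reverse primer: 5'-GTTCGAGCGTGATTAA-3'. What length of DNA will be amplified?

61 bp

Scanning the template, CTACGCGTT occurs at positions 63–71; this primer anneals to the bottom strand there with its 3' end pointing downstream.
Taking the reverse complement of GTTCGAGCGTGATTAA gives TTAATCACGCTCGAAC, found at positions 108–123 on the template; the primer anneals here to the top strand with its 3' end pointing upstream.
Amplicon spans positions 63–123: 61 bp.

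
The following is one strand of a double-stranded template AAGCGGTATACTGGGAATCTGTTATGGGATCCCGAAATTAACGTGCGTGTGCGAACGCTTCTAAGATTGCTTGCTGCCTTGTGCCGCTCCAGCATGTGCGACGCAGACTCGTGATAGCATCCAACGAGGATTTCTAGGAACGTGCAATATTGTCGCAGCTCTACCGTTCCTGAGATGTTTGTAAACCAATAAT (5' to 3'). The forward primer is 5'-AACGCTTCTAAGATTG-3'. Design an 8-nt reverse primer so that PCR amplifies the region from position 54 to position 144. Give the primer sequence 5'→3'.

The product's 3' end on the top strand is position 144.
The reverse primer anneals to the top strand over positions 137–144, i.e. to GGAACGTG.
Its sequence written 5'→3' is the reverse complement: CACGTTCC.

5'-CACGTTCC-3'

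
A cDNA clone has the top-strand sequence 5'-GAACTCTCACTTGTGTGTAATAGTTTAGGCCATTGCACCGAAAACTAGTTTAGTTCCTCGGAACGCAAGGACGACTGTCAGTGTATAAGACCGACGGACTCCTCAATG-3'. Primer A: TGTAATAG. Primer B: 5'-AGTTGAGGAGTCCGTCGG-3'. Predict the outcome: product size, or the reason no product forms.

Primer B (AGTTGAGGAGTCCGTCGG) does not match the top strand, and its reverse complement CCGACGGACTCCTCAACT does not match either.
With no annealing site for primer B, no amplification occurs.

No product — primer B has no binding site in the template.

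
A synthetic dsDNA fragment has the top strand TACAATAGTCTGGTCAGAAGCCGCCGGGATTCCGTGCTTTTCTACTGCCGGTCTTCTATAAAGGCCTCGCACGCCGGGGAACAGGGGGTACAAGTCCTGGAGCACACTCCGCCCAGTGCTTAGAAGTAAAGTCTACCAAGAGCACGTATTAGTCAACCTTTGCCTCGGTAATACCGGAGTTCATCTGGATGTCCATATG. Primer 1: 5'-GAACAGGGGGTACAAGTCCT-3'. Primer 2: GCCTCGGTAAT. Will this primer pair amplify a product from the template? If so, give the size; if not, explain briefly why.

No product — both primers anneal to the same strand and extend in the same direction.

Primer 1 (GAACAGGGGGTACAAGTCCT) matches the top strand at positions 79–98 (3' end points downstream).
Primer 2 (GCCTCGGTAAT) also matches the top strand directly, at positions 162–172 — its reverse complement ATTACCGAGGC is not present.
Both primers anneal to the bottom strand with 3' ends pointing the same way, so neither can prime synthesis back toward the other.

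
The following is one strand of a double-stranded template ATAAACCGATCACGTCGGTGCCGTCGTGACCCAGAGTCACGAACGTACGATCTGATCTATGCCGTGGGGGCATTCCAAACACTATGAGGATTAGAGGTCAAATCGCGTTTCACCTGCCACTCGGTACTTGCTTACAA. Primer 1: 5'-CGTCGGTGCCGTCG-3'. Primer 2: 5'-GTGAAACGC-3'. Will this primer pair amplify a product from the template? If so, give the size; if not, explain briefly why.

Yes — a 101 bp product.

Primer 1 (CGTCGGTGCCGTCG) matches the top strand at positions 13–26; it acts as a forward primer.
Primer 2's reverse complement is GCGTTTCAC, matching the top strand at positions 105–113; it acts as a reverse primer.
The 3' ends face each other across positions 13–113, giving a 101 bp product.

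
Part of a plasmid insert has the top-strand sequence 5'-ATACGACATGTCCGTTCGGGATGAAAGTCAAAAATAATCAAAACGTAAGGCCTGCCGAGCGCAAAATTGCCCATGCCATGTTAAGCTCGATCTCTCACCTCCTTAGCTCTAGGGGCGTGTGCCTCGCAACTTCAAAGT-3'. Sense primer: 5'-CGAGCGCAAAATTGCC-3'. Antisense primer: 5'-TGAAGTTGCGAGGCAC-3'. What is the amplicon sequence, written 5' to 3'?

Scanning the template, CGAGCGCAAAATTGCC occurs at positions 56–71; this primer anneals to the bottom strand there with its 3' end pointing downstream.
Reverse complement of the reverse primer: GTGCCTCGCAACTTCA. This occurs on the top strand at positions 119–134.
The product is the template from position 56 through 134 (79 bp).

5'-CGAGCGCAAAATTGCCCATGCCATGTTAAGCTCGATCTCTCACCTCCTTAGCTCTAGGGGCGTGTGCCTCGCAACTTCA-3'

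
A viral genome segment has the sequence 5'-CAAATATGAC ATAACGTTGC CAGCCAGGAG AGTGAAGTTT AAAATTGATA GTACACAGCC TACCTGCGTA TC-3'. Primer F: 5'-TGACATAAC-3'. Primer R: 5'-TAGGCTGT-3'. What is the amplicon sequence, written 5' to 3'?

5'-TGACATAACGTTGCCAGCCAGGAGAGTGAAGTTTAAAATTGATAGTACACAGCCTA-3'

The forward primer matches the template at positions 7–15.
Taking the reverse complement of TAGGCTGT gives ACAGCCTA, found at positions 55–62 on the template; the primer anneals here to the top strand with its 3' end pointing upstream.
The product is the template from position 7 through 62 (56 bp).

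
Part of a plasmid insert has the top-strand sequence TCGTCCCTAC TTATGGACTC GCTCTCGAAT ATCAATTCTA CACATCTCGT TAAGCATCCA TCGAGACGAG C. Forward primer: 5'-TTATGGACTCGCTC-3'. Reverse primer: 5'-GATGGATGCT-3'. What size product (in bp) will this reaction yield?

Scanning the template, TTATGGACTCGCTC occurs at positions 11–24; this primer anneals to the bottom strand there with its 3' end pointing downstream.
Reverse complement of the reverse primer: AGCATCCATC. This occurs on the top strand at positions 53–62.
The product runs from position 11 to position 62, so its length is 62 − 11 + 1 = 52 bp.

52 bp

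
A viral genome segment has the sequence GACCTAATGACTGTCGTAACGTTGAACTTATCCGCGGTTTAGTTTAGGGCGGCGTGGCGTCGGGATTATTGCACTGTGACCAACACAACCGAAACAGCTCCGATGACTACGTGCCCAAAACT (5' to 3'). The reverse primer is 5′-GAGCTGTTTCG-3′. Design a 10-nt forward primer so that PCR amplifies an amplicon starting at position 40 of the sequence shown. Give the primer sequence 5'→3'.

5'-TAGTTTAGGG-3'

The reverse primer's reverse complement CGAAACAGCTC matches the template at positions 90–100; the product starts at position 40.
The forward primer is identical to the top strand over positions 40–49: TAGTTTAGGG.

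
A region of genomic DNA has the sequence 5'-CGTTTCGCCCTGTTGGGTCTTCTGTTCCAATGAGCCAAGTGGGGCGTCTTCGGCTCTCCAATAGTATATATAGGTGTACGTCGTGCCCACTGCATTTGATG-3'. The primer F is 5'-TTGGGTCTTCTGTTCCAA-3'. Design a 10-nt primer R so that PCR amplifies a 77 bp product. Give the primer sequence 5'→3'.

5'-TGGGCACGAC-3'

The forward primer binds at positions 13–30, so a 77 bp product ends at position 13 + 77 − 1 = 89.
The reverse primer anneals to the top strand over positions 80–89, i.e. to GTCGTGCCCA.
Its sequence written 5'→3' is the reverse complement: TGGGCACGAC.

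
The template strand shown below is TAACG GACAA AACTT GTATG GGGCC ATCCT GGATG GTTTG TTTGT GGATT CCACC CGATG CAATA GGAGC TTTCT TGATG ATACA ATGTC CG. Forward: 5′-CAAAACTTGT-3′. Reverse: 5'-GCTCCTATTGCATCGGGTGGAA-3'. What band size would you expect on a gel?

63 bp

The forward primer matches the template at positions 8–17.
Taking the reverse complement of GCTCCTATTGCATCGGGTGGAA gives TTCCACCCGATGCAATAGGAGC, found at positions 49–70 on the template; the primer anneals here to the top strand with its 3' end pointing upstream.
Product length = (reverse-primer end) − (forward-primer start) + 1 = 70 − 8 + 1 = 63 bp.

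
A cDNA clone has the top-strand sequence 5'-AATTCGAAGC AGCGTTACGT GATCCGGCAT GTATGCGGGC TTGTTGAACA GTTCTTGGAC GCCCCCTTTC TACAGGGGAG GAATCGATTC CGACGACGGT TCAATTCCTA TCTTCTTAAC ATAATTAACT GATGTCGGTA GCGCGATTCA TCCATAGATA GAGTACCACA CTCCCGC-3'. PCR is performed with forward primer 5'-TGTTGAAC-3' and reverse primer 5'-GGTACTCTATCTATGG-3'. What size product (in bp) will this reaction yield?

Scanning the template, TGTTGAAC occurs at positions 42–49; this primer anneals to the bottom strand there with its 3' end pointing downstream.
Reverse complement of the reverse primer: CCATAGATAGAGTACC. This occurs on the top strand at positions 152–167.
Amplicon spans positions 42–167: 126 bp.

126 bp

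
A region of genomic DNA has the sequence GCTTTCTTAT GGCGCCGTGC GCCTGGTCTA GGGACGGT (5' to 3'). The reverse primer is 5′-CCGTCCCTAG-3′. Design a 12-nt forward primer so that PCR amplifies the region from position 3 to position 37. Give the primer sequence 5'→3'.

The reverse primer's reverse complement CTAGGGACGG matches the template at positions 28–37; the product starts at position 3.
The forward primer is identical to the top strand over positions 3–14: TTTCTTATGGCG.

5'-TTTCTTATGGCG-3'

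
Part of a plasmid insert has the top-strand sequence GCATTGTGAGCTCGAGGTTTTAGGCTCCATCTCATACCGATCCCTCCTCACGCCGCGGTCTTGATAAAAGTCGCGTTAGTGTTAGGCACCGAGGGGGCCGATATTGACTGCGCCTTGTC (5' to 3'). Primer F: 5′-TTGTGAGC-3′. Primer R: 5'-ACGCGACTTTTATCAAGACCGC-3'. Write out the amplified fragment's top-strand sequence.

Scanning the template, TTGTGAGC occurs at positions 4–11; this primer anneals to the bottom strand there with its 3' end pointing downstream.
Taking the reverse complement of ACGCGACTTTTATCAAGACCGC gives GCGGTCTTGATAAAAGTCGCGT, found at positions 55–76 on the template; the primer anneals here to the top strand with its 3' end pointing upstream.
The product is the template from position 4 through 76 (73 bp).

5'-TTGTGAGCTCGAGGTTTTAGGCTCCATCTCATACCGATCCCTCCTCACGCCGCGGTCTTGATAAAAGTCGCGT-3'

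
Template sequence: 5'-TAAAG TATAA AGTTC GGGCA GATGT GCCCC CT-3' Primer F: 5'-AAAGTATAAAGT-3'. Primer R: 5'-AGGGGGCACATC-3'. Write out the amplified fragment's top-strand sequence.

5'-AAAGTATAAAGTTCGGGCAGATGTGCCCCCT-3'

Scanning the template, AAAGTATAAAGT occurs at positions 2–13; this primer anneals to the bottom strand there with its 3' end pointing downstream.
The reverse primer's reverse complement is GATGTGCCCCCT, which matches the template at positions 21–32.
The product is the template from position 2 through 32 (31 bp).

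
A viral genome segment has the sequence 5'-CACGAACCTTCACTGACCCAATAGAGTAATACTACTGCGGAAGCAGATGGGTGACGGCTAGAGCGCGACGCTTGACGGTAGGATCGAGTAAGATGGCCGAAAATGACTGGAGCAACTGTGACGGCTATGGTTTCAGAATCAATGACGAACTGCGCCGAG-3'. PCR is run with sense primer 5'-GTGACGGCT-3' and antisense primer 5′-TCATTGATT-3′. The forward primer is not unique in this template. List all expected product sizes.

95 bp, 28 bp

The forward primer GTGACGGCT matches the top strand at positions 51–59, 118–126.
The reverse primer's reverse complement is AATCAATGA, matching at positions 137–145.
Each forward site pairs with the reverse site to give a product ending at position 145: sizes 95, 28 bp.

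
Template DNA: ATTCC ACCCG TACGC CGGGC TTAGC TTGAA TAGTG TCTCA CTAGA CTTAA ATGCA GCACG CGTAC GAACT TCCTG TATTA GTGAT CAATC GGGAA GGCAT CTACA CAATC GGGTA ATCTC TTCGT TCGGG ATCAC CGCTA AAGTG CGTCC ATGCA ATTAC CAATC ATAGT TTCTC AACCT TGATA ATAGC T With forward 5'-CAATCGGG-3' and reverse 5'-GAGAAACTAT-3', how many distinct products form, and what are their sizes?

The forward primer CAATCGGG matches the top strand at positions 86–93, 106–113.
The reverse primer's reverse complement is ATAGTTTCTC, matching at positions 166–175.
Each forward site pairs with the reverse site to give a product ending at position 175: sizes 90, 70 bp.

Two products: 90 bp, 70 bp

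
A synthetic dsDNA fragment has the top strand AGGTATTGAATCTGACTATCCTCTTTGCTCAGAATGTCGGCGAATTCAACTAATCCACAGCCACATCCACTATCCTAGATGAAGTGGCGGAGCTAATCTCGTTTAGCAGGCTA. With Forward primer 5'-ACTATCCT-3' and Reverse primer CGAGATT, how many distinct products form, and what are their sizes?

The forward primer ACTATCCT matches the top strand at positions 15–22, 69–76.
The reverse primer's reverse complement is AATCTCG, matching at positions 95–101.
Each forward site pairs with the reverse site to give a product ending at position 101: sizes 87, 33 bp.

Two products: 87 bp, 33 bp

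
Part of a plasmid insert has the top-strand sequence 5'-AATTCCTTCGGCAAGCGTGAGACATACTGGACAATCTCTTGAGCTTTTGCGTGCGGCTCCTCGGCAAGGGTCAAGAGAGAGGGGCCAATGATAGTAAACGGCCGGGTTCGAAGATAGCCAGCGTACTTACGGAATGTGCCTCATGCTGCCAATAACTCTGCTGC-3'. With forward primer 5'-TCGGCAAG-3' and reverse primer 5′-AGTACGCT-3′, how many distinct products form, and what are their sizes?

The forward primer TCGGCAAG matches the top strand at positions 8–15, 61–68.
The reverse primer's reverse complement is AGCGTACT, matching at positions 120–127.
Each forward site pairs with the reverse site to give a product ending at position 127: sizes 120, 67 bp.

Two products: 120 bp, 67 bp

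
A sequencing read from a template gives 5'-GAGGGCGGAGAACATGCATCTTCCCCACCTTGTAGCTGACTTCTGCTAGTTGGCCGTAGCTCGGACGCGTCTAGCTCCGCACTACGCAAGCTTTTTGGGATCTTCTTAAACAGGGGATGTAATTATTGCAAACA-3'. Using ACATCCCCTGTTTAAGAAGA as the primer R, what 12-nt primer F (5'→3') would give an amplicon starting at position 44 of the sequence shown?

The reverse primer's reverse complement TCTTCTTAAACAGGGGATGT matches the template at positions 101–120; the product starts at position 44.
The forward primer is identical to the top strand over positions 44–55: TGCTAGTTGGCC.

5'-TGCTAGTTGGCC-3'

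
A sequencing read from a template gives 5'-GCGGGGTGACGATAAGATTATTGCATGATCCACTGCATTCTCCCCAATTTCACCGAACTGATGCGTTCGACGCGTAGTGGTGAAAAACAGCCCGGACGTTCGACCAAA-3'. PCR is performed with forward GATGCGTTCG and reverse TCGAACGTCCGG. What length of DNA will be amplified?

44 bp

The forward primer matches the template at positions 60–69.
Taking the reverse complement of TCGAACGTCCGG gives CCGGACGTTCGA, found at positions 92–103 on the template; the primer anneals here to the top strand with its 3' end pointing upstream.
The product runs from position 60 to position 103, so its length is 103 − 60 + 1 = 44 bp.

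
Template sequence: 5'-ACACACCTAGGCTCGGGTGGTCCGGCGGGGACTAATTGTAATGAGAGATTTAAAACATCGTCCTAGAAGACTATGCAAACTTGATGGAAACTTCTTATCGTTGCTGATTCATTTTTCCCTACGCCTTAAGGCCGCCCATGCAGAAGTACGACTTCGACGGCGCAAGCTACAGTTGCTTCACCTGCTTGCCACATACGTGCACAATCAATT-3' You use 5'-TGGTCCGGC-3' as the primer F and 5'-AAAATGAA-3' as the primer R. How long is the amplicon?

Forward primer TGGTCCGGC is found on the top strand at positions 18–26.
The reverse primer's reverse complement is TTCATTTT, which matches the template at positions 108–115.
Amplicon spans positions 18–115: 98 bp.

98 bp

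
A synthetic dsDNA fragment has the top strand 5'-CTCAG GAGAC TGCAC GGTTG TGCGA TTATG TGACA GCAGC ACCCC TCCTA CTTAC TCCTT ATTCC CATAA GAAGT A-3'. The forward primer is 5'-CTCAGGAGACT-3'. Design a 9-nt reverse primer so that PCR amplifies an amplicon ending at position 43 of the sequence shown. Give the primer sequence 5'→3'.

5'-GGTGCTGCT-3'

The forward primer binds at positions 1–11; the product's 3' end on the top strand is position 43.
The reverse primer anneals to the top strand over positions 35–43, i.e. to AGCAGCACC.
Its sequence written 5'→3' is the reverse complement: GGTGCTGCT.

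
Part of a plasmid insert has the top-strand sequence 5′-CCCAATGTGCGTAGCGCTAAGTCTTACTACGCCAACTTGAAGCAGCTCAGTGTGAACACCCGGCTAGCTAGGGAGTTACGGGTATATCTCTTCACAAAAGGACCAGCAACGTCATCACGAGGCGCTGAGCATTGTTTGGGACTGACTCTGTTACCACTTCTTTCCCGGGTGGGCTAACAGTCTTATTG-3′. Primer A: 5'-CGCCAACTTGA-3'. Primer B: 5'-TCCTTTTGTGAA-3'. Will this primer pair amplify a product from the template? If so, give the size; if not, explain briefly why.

Yes — a 73 bp product.

Primer A (CGCCAACTTGA) matches the top strand at positions 30–40; it acts as a forward primer.
Primer B's reverse complement is TTCACAAAAGGA, matching the top strand at positions 91–102; it acts as a reverse primer.
The 3' ends face each other across positions 30–102, giving a 73 bp product.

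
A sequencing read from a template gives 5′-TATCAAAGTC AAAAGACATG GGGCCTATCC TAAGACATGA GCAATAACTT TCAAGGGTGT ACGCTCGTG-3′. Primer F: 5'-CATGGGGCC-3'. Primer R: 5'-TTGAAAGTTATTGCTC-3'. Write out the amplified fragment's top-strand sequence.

The forward primer matches the template at positions 17–25.
Taking the reverse complement of TTGAAAGTTATTGCTC gives GAGCAATAACTTTCAA, found at positions 39–54 on the template; the primer anneals here to the top strand with its 3' end pointing upstream.
The product is the template from position 17 through 54 (38 bp).

5'-CATGGGGCCTATCCTAAGACATGAGCAATAACTTTCAA-3'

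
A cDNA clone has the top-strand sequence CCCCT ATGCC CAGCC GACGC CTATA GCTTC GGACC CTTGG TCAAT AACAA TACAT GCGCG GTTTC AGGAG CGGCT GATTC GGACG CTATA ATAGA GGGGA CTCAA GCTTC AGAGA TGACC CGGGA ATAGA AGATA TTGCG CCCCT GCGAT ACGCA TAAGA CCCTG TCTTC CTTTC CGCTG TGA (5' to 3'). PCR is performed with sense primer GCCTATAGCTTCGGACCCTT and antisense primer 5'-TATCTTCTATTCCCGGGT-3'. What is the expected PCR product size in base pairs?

The forward primer matches the template at positions 19–38.
The reverse primer's reverse complement is ACCCGGGAATAGAAGATA, which matches the template at positions 118–135.
The product runs from position 19 to position 135, so its length is 135 − 19 + 1 = 117 bp.

117 bp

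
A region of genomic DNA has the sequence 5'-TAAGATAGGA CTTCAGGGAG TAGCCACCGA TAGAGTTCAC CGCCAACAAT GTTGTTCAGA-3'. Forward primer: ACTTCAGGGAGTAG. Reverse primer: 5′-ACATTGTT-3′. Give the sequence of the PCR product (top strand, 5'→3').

5'-ACTTCAGGGAGTAGCCACCGATAGAGTTCACCGCCAACAATGT-3'

Scanning the template, ACTTCAGGGAGTAG occurs at positions 10–23; this primer anneals to the bottom strand there with its 3' end pointing downstream.
The reverse primer's reverse complement is AACAATGT, which matches the template at positions 45–52.
The product is the template from position 10 through 52 (43 bp).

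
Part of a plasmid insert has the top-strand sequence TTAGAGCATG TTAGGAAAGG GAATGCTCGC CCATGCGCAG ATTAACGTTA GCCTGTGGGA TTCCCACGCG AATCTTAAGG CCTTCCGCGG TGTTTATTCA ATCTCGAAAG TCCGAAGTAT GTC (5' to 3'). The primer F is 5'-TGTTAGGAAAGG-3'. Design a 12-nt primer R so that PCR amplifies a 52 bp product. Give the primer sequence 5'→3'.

The forward primer binds at positions 9–20, so a 52 bp product ends at position 9 + 52 − 1 = 60.
The reverse primer anneals to the top strand over positions 49–60, i.e. to TAGCCTGTGGGA.
Its sequence written 5'→3' is the reverse complement: TCCCACAGGCTA.

5'-TCCCACAGGCTA-3'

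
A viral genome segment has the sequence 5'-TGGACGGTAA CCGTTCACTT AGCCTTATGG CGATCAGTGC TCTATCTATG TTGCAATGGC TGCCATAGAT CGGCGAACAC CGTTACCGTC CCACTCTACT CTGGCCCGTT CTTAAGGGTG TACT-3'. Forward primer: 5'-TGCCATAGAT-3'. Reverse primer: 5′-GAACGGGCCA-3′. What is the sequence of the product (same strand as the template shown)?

The forward primer matches the template at positions 61–70.
Taking the reverse complement of GAACGGGCCA gives TGGCCCGTTC, found at positions 102–111 on the template; the primer anneals here to the top strand with its 3' end pointing upstream.
The product is the template from position 61 through 111 (51 bp).

5'-TGCCATAGATCGGCGAACACCGTTACCGTCCCACTCTACTCTGGCCCGTTC-3'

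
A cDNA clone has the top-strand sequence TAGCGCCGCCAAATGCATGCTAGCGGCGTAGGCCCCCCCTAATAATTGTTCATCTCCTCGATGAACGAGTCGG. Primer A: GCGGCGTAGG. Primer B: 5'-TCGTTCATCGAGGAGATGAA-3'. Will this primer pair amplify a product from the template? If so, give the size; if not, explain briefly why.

Yes — a 46 bp product.

Primer A (GCGGCGTAGG) matches the top strand at positions 23–32; it acts as a forward primer.
Primer B's reverse complement is TTCATCTCCTCGATGAACGA, matching the top strand at positions 49–68; it acts as a reverse primer.
The 3' ends face each other across positions 23–68, giving a 46 bp product.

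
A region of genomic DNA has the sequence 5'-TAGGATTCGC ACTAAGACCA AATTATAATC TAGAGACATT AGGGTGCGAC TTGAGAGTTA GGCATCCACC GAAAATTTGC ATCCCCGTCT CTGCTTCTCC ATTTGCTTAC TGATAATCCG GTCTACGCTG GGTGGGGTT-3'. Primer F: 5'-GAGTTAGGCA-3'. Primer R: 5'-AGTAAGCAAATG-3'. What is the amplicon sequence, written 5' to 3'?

5'-GAGTTAGGCATCCACCGAAAATTTGCATCCCCGTCTCTGCTTCTCCATTTGCTTACT-3'

Forward primer GAGTTAGGCA is found on the top strand at positions 55–64.
Reverse complement of the reverse primer: CATTTGCTTACT. This occurs on the top strand at positions 100–111.
The product is the template from position 55 through 111 (57 bp).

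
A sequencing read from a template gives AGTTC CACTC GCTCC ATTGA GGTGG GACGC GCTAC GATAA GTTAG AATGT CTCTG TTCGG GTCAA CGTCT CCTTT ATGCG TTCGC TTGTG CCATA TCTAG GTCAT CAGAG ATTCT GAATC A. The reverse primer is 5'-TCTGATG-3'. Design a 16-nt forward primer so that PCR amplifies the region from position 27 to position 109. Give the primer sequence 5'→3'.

5'-ACGCGCTACGATAAGT-3'

The reverse primer's reverse complement CATCAGA matches the template at positions 103–109; the product starts at position 27.
The forward primer is identical to the top strand over positions 27–42: ACGCGCTACGATAAGT.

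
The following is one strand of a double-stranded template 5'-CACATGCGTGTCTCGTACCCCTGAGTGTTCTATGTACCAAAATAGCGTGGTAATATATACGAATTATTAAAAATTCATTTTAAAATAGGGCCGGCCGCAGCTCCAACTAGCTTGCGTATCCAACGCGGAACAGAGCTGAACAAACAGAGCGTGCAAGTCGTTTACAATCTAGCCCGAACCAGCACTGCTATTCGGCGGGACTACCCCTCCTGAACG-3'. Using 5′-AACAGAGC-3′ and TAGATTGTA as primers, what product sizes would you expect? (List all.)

The forward primer AACAGAGC matches the top strand at positions 129–136, 143–150.
The reverse primer's reverse complement is TACAATCTA, matching at positions 163–171.
Each forward site pairs with the reverse site to give a product ending at position 171: sizes 43, 29 bp.

43 bp, 29 bp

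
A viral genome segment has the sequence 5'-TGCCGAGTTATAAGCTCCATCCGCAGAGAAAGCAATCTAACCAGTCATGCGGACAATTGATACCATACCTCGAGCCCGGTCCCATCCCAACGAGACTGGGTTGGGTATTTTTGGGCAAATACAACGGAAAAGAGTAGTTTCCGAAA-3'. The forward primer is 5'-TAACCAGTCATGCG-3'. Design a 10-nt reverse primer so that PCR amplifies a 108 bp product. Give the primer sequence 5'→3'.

The forward primer binds at positions 38–51, so a 108 bp product ends at position 38 + 108 − 1 = 145.
The reverse primer anneals to the top strand over positions 136–145, i.e. to AGTTTCCGAA.
Its sequence written 5'→3' is the reverse complement: TTCGGAAACT.

5'-TTCGGAAACT-3'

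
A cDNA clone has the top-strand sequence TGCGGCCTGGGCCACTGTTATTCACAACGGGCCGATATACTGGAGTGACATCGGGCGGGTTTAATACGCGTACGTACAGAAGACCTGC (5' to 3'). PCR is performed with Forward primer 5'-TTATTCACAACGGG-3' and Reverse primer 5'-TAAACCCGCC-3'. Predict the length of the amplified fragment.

46 bp

Scanning the template, TTATTCACAACGGG occurs at positions 18–31; this primer anneals to the bottom strand there with its 3' end pointing downstream.
Reverse complement of the reverse primer: GGCGGGTTTA. This occurs on the top strand at positions 54–63.
The product runs from position 18 to position 63, so its length is 63 − 18 + 1 = 46 bp.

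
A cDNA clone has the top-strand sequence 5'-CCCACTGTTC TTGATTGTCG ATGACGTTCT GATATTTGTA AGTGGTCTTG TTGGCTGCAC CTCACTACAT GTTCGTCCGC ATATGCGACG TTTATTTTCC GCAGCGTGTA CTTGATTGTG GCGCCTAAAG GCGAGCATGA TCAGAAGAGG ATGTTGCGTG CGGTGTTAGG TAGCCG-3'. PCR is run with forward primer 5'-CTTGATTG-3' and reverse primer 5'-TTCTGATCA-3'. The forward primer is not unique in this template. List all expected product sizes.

The forward primer CTTGATTG matches the top strand at positions 10–17, 111–118.
The reverse primer's reverse complement is TGATCAGAA, matching at positions 138–146.
Each forward site pairs with the reverse site to give a product ending at position 146: sizes 137, 36 bp.

137 bp, 36 bp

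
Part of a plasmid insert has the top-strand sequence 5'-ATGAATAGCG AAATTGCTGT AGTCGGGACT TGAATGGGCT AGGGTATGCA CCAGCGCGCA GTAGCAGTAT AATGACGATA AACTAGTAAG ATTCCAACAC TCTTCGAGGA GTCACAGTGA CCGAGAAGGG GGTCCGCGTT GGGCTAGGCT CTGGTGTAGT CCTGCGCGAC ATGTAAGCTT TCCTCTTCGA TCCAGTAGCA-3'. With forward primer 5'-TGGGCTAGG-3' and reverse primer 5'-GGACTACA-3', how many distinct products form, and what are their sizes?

The forward primer TGGGCTAGG matches the top strand at positions 35–43, 140–148.
The reverse primer's reverse complement is TGTAGTCC, matching at positions 155–162.
Each forward site pairs with the reverse site to give a product ending at position 162: sizes 128, 23 bp.

Two products: 128 bp, 23 bp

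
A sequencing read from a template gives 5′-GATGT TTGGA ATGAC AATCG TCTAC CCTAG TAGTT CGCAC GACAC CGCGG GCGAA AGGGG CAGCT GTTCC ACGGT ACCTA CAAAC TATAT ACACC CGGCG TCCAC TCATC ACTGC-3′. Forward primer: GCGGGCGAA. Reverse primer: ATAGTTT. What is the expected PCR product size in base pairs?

The forward primer matches the template at positions 47–55.
Taking the reverse complement of ATAGTTT gives AAACTAT, found at positions 82–88 on the template; the primer anneals here to the top strand with its 3' end pointing upstream.
The product runs from position 47 to position 88, so its length is 88 − 47 + 1 = 42 bp.

42 bp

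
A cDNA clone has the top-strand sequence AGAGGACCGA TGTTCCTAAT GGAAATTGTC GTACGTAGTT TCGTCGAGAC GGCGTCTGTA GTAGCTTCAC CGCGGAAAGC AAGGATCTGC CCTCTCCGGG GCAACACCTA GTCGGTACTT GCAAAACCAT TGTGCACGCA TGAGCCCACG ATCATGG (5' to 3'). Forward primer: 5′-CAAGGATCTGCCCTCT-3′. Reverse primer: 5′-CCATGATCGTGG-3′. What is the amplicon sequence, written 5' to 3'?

5'-CAAGGATCTGCCCTCTCCGGGGCAACACCTAGTCGGTACTTGCAAAACCATTGTGCACGCATGAGCCCACGATCATGG-3'

Forward primer CAAGGATCTGCCCTCT is found on the top strand at positions 80–95.
The reverse primer's reverse complement is CCACGATCATGG, which matches the template at positions 146–157.
The product is the template from position 80 through 157 (78 bp).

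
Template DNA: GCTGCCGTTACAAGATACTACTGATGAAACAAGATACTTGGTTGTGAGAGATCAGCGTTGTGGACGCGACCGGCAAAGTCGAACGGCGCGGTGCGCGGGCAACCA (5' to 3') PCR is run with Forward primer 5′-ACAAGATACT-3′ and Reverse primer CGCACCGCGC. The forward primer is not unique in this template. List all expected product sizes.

86 bp, 67 bp

The forward primer ACAAGATACT matches the top strand at positions 10–19, 29–38.
The reverse primer's reverse complement is GCGCGGTGCG, matching at positions 86–95.
Each forward site pairs with the reverse site to give a product ending at position 95: sizes 86, 67 bp.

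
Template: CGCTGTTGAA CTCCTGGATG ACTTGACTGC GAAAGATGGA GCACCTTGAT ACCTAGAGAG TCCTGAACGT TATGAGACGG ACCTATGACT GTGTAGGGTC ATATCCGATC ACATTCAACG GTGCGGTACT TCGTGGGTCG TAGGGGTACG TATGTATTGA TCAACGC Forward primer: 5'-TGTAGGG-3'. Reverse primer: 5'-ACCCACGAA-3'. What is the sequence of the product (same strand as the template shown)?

5'-TGTAGGGTCATATCCGATCACATTCAACGGTGCGGTACTTCGTGGGT-3'

Scanning the template, TGTAGGG occurs at positions 92–98; this primer anneals to the bottom strand there with its 3' end pointing downstream.
Reverse complement of the reverse primer: TTCGTGGGT. This occurs on the top strand at positions 130–138.
The product is the template from position 92 through 138 (47 bp).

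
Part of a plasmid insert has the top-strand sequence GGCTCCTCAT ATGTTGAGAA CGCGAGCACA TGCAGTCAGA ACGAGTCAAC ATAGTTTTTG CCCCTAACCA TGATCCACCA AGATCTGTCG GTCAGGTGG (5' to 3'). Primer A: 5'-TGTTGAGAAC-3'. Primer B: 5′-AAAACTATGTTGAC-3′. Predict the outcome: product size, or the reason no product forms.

Primer A (TGTTGAGAAC) matches the top strand at positions 12–21; it acts as a forward primer.
Primer B's reverse complement is GTCAACATAGTTTT, matching the top strand at positions 45–58; it acts as a reverse primer.
The 3' ends face each other across positions 12–58, giving a 47 bp product.

Yes — a 47 bp product.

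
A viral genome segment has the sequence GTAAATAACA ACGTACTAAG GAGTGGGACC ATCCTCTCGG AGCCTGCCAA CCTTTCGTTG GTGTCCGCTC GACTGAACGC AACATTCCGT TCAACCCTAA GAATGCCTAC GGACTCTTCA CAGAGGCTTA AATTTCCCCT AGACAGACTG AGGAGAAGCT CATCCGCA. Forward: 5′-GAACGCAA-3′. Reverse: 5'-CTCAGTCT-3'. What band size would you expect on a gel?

78 bp

Forward primer GAACGCAA is found on the top strand at positions 75–82.
Taking the reverse complement of CTCAGTCT gives AGACTGAG, found at positions 145–152 on the template; the primer anneals here to the top strand with its 3' end pointing upstream.
Product length = (reverse-primer end) − (forward-primer start) + 1 = 152 − 75 + 1 = 78 bp.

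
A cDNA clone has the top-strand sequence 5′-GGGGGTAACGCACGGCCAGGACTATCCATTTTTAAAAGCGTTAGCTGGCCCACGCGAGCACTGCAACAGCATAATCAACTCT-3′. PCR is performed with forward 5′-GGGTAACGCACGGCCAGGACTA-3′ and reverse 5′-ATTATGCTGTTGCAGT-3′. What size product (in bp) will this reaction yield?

Scanning the template, GGGTAACGCACGGCCAGGACTA occurs at positions 3–24; this primer anneals to the bottom strand there with its 3' end pointing downstream.
The reverse primer's reverse complement is ACTGCAACAGCATAAT, which matches the template at positions 60–75.
Product length = (reverse-primer end) − (forward-primer start) + 1 = 75 − 3 + 1 = 73 bp.

73 bp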